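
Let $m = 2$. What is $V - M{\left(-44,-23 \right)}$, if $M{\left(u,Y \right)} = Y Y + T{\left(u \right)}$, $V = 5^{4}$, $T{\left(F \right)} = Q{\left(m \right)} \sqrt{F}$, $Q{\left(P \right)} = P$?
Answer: $96 - 4 i \sqrt{11} \approx 96.0 - 13.266 i$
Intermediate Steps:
$T{\left(F \right)} = 2 \sqrt{F}$
$V = 625$
$M{\left(u,Y \right)} = Y^{2} + 2 \sqrt{u}$ ($M{\left(u,Y \right)} = Y Y + 2 \sqrt{u} = Y^{2} + 2 \sqrt{u}$)
$V - M{\left(-44,-23 \right)} = 625 - \left(\left(-23\right)^{2} + 2 \sqrt{-44}\right) = 625 - \left(529 + 2 \cdot 2 i \sqrt{11}\right) = 625 - \left(529 + 4 i \sqrt{11}\right) = 96 - 4 i \sqrt{11}$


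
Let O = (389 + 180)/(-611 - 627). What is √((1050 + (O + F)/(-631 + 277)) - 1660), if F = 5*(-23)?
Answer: I*√29274223538703/219126 ≈ 24.692*I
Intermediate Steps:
F = -115
O = -569/1238 (O = 569/(-1238) = 569*(-1/1238) = -569/1238 ≈ -0.45961)
√((1050 + (O + F)/(-631 + 277)) - 1660) = √((1050 + (-569/1238 - 115)/(-631 + 277)) - 1660) = √((1050 - 142939/1238/(-354)) - 1660) = √((1050 - 142939/1238*(-1/354)) - 1660) = √((1050 + 142939/438252) - 1660) = √(460307539/438252 - 1660) = √(-267190781/438252) = I*√29274223538703/219126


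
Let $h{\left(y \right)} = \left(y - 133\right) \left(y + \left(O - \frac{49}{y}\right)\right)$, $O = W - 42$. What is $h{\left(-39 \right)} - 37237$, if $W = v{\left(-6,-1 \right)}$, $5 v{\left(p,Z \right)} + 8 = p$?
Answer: $- \frac{4492703}{195} \approx -23040.0$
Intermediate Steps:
$v{\left(p,Z \right)} = - \frac{8}{5} + \frac{p}{5}$
$W = - \frac{14}{5}$ ($W = - \frac{8}{5} + \frac{1}{5} \left(-6\right) = - \frac{8}{5} - \frac{6}{5} = - \frac{14}{5} \approx -2.8$)
$O = - \frac{224}{5}$ ($O = - \frac{14}{5} - 42 = - \frac{224}{5} \approx -44.8$)
$h{\left(y \right)} = \left(-133 + y\right) \left(- \frac{224}{5} + y - \frac{49}{y}\right)$ ($h{\left(y \right)} = \left(y - 133\right) \left(y - \left(\frac{224}{5} + \frac{49}{y}\right)\right) = \left(-133 + y\right) \left(y - \left(\frac{224}{5} + \frac{49}{y}\right)\right) = \left(-133 + y\right) \left(- \frac{224}{5} + y - \frac{49}{y}\right)$)
$h{\left(-39 \right)} - 37237 = \left(\frac{29547}{5} + \left(-39\right)^{2} + \frac{6517}{-39} - - \frac{34671}{5}\right) - 37237 = \left(\frac{29547}{5} + 1521 + 6517 \left(- \frac{1}{39}\right) + \frac{34671}{5}\right) - 37237 = \left(\frac{29547}{5} + 1521 - \frac{6517}{39} + \frac{34671}{5}\right) - 37237 = \frac{2768512}{195} - 37237 = - \frac{4492703}{195}$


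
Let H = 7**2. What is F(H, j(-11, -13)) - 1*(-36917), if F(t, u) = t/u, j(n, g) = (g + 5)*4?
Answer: 1181295/32 ≈ 36916.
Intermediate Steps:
j(n, g) = 20 + 4*g (j(n, g) = (5 + g)*4 = 20 + 4*g)
H = 49
F(H, j(-11, -13)) - 1*(-36917) = 49/(20 + 4*(-13)) - 1*(-36917) = 49/(20 - 52) + 36917 = 49/(-32) + 36917 = 49*(-1/32) + 36917 = -49/32 + 36917 = 1181295/32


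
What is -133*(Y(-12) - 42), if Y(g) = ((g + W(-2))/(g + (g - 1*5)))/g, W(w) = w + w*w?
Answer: 972629/174 ≈ 5589.8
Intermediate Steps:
W(w) = w + w²
Y(g) = (2 + g)/(g*(-5 + 2*g)) (Y(g) = ((g - 2*(1 - 2))/(g + (g - 1*5)))/g = ((g - 2*(-1))/(g + (g - 5)))/g = ((g + 2)/(g + (-5 + g)))/g = ((2 + g)/(-5 + 2*g))/g = (2 + g)/(g*(-5 + 2*g)))
-133*(Y(-12) - 42) = -133*((2 - 12)/((-12)*(-5 + 2*(-12))) - 42) = -133*(-1/12*(-10)/(-5 - 24) - 42) = -133*(-1/12*(-10)/(-29) - 42) = -133*(-1/12*(-1/29)*(-10) - 42) = -133*(-5/174 - 42) = -133*(-7313/174) = 972629/174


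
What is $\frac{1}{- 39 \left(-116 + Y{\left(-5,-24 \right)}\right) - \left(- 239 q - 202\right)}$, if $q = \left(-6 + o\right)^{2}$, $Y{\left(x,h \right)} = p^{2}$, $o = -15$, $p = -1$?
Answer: $\frac{1}{110086} \approx 9.0838 \cdot 10^{-6}$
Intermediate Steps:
$Y{\left(x,h \right)} = 1$ ($Y{\left(x,h \right)} = \left(-1\right)^{2} = 1$)
$q = 441$ ($q = \left(-6 - 15\right)^{2} = \left(-21\right)^{2} = 441$)
$\frac{1}{- 39 \left(-116 + Y{\left(-5,-24 \right)}\right) - \left(- 239 q - 202\right)} = \frac{1}{- 39 \left(-116 + 1\right) - \left(\left(-239\right) 441 - 202\right)} = \frac{1}{\left(-39\right) \left(-115\right) - \left(-105399 - 202\right)} = \frac{1}{4485 - -105601} = \frac{1}{4485 + 105601} = \frac{1}{110086}$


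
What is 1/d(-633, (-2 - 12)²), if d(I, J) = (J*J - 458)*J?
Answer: 1/7439768 ≈ 1.3441e-7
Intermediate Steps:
d(I, J) = J*(-458 + J²) (d(I, J) = (J² - 458)*J = (-458 + J²)*J = J*(-458 + J²))
1/d(-633, (-2 - 12)²) = 1/((-2 - 12)²*(-458 + ((-2 - 12)²)²)) = 1/((-14)²*(-458 + ((-14)²)²)) = 1/(196*(-458 + 196²)) = 1/(196*(-458 + 38416)) = 1/(196*37958) = 1/7439768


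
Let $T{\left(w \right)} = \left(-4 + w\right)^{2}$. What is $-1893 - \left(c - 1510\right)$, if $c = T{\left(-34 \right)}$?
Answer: $-1827$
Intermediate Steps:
$c = 1444$ ($c = \left(-4 - 34\right)^{2} = \left(-38\right)^{2} = 1444$)
$-1893 - \left(c - 1510\right) = -1893 - \left(1444 - 1510\right) = -1893 - -66 = -1893 + 66 = -1827$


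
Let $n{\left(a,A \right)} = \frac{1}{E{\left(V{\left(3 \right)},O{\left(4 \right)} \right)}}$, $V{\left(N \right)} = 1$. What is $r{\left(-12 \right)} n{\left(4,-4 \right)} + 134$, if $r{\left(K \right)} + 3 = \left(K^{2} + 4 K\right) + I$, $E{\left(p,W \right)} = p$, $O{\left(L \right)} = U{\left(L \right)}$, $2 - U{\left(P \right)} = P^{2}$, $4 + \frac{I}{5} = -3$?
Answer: $192$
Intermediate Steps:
$I = -35$ ($I = -20 + 5 \left(-3\right) = -20 - 15 = -35$)
$U{\left(P \right)} = 2 - P^{2}$
$O{\left(L \right)} = 2 - L^{2}$
$n{\left(a,A \right)} = 1$ ($n{\left(a,A \right)} = 1^{-1} = 1$)
$r{\left(K \right)} = -38 + K^{2} + 4 K$ ($r{\left(K \right)} = -3 - \left(35 - K^{2} - 4 K\right) = -3 + \left(-35 + K^{2} + 4 K\right) = -38 + K^{2} + 4 K$)
$r{\left(-12 \right)} n{\left(4,-4 \right)} + 134 = \left(-38 + \left(-12\right)^{2} + 4 \left(-12\right)\right) 1 + 134 = \left(-38 + 144 - 48\right) 1 + 134 = 58 \cdot 1 + 134 = 58 + 134 = 192$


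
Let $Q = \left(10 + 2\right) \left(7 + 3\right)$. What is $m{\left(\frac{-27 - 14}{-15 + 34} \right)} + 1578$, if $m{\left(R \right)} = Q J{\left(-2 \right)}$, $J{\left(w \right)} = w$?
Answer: $1338$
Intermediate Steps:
$Q = 120$ ($Q = 12 \cdot 10 = 120$)
$m{\left(R \right)} = -240$ ($m{\left(R \right)} = 120 \left(-2\right) = -240$)
$m{\left(\frac{-27 - 14}{-15 + 34} \right)} + 1578 = -240 + 1578 = 1338$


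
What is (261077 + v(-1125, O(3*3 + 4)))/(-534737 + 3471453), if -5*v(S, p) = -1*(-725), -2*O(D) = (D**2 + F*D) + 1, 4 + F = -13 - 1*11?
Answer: 65233/734179 ≈ 0.088852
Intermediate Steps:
F = -28 (F = -4 + (-13 - 1*11) = -4 + (-13 - 11) = -4 - 24 = -28)
O(D) = -1/2 + 14*D - D**2/2 (O(D) = -((D**2 - 28*D) + 1)/2 = -(1 + D**2 - 28*D)/2 = -1/2 + 14*D - D**2/2)
v(S, p) = -145 (v(S, p) = -(-1)*(-725)/5 = -1/5*725 = -145)
(261077 + v(-1125, O(3*3 + 4)))/(-534737 + 3471453) = (261077 - 145)/(-534737 + 3471453) = 260932/2936716 = 260932*(1/2936716) = 65233/734179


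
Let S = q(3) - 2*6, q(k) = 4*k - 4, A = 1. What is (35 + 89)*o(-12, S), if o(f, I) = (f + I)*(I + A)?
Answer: 5952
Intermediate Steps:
q(k) = -4 + 4*k
S = -4 (S = (-4 + 4*3) - 2*6 = (-4 + 12) - 12 = 8 - 12 = -4)
o(f, I) = (1 + I)*(I + f) (o(f, I) = (f + I)*(I + 1) = (I + f)*(1 + I) = (1 + I)*(I + f))
(35 + 89)*o(-12, S) = (35 + 89)*(-4 - 12 + (-4)² - 4*(-12)) = 124*(-4 - 12 + 16 + 48) = 124*48 = 5952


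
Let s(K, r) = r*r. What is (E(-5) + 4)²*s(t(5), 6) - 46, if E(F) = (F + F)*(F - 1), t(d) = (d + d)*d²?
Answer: 147410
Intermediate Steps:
t(d) = 2*d³ (t(d) = (2*d)*d² = 2*d³)
E(F) = 2*F*(-1 + F) (E(F) = (2*F)*(-1 + F) = 2*F*(-1 + F))
s(K, r) = r²
(E(-5) + 4)²*s(t(5), 6) - 46 = (2*(-5)*(-1 - 5) + 4)²*6² - 46 = (2*(-5)*(-6) + 4)²*36 - 46 = (60 + 4)²*36 - 46 = 64²*36 - 46 = 4096*36 - 46 = 147456 - 46 = 147410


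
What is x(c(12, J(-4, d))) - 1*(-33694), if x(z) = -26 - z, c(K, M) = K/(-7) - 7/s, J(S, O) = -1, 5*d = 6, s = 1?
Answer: 235737/7 ≈ 33677.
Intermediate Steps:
d = 6/5 (d = (⅕)*6 = 6/5 ≈ 1.2000)
c(K, M) = -7 - K/7 (c(K, M) = K/(-7) - 7/1 = K*(-⅐) - 7*1 = -K/7 - 7 = -7 - K/7)
x(c(12, J(-4, d))) - 1*(-33694) = (-26 - (-7 - ⅐*12)) - 1*(-33694) = (-26 - (-7 - 12/7)) + 33694 = (-26 - 1*(-61/7)) + 33694 = (-26 + 61/7) + 33694 = -121/7 + 33694 = 235737/7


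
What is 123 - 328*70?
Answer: -22837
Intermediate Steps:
123 - 328*70 = 123 - 22960 = -22837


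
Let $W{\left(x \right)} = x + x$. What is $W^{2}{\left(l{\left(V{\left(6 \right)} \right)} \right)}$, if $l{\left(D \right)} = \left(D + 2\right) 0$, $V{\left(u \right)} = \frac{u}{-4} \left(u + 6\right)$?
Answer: $0$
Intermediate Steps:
$V{\left(u \right)} = - \frac{u \left(6 + u\right)}{4}$ ($V{\left(u \right)} = u \left(- \frac{1}{4}\right) \left(6 + u\right) = - \frac{u}{4} \left(6 + u\right) = - \frac{u \left(6 + u\right)}{4}$)
$l{\left(D \right)} = 0$ ($l{\left(D \right)} = \left(2 + D\right) 0 = 0$)
$W{\left(x \right)} = 2 x$
$W^{2}{\left(l{\left(V{\left(6 \right)} \right)} \right)} = \left(2 \cdot 0\right)^{2} = 0^{2} = 0$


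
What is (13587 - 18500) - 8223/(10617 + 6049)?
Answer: -81888281/16666 ≈ -4913.5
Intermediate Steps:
(13587 - 18500) - 8223/(10617 + 6049) = -4913 - 8223/16666 = -81888281/16666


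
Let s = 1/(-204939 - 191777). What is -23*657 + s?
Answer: -5994775477/396716 ≈ -15111.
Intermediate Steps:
s = -1/396716 (s = 1/(-396716) = -1/396716 ≈ -2.5207e-6)
-23*657 + s = -23*657 - 1/396716 = -15111 - 1/396716 = -5994775477/396716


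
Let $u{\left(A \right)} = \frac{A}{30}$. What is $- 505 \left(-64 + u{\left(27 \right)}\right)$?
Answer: $\frac{63731}{2} \approx 31866.0$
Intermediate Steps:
$u{\left(A \right)} = \frac{A}{30}$ ($u{\left(A \right)} = A \frac{1}{30} = \frac{A}{30}$)
$- 505 \left(-64 + u{\left(27 \right)}\right) = - 505 \left(-64 + \frac{1}{30} \cdot 27\right) = - 505 \left(-64 + \frac{9}{10}\right) = \left(-505\right) \left(- \frac{631}{10}\right) = \frac{63731}{2}$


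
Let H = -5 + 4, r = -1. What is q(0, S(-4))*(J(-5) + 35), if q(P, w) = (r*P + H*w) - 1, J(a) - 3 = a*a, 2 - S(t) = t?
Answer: -441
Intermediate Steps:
S(t) = 2 - t
J(a) = 3 + a**2 (J(a) = 3 + a*a = 3 + a**2)
H = -1
q(P, w) = -1 - P - w (q(P, w) = (-P - w) - 1 = -1 - P - w)
q(0, S(-4))*(J(-5) + 35) = (-1 - 1*0 - (2 - 1*(-4)))*((3 + (-5)**2) + 35) = (-1 + 0 - (2 + 4))*((3 + 25) + 35) = (-1 + 0 - 1*6)*(28 + 35) = (-1 + 0 - 6)*63 = -7*63 = -441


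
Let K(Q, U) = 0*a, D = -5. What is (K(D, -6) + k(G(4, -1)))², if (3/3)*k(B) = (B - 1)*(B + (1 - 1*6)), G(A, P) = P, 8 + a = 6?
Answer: 144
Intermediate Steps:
a = -2 (a = -8 + 6 = -2)
K(Q, U) = 0 (K(Q, U) = 0*(-2) = 0)
k(B) = (-1 + B)*(-5 + B) (k(B) = (B - 1)*(B + (1 - 1*6)) = (-1 + B)*(B + (1 - 6)) = (-1 + B)*(B - 5) = (-1 + B)*(-5 + B))
(K(D, -6) + k(G(4, -1)))² = (0 + (5 + (-1)² - 6*(-1)))² = (0 + (5 + 1 + 6))² = (0 + 12)² = 12² = 144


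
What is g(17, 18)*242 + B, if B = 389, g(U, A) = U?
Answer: 4503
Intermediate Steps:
g(17, 18)*242 + B = 17*242 + 389 = 4114 + 389 = 4503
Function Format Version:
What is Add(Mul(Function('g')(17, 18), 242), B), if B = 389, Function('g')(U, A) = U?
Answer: 4503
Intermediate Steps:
Add(Mul(Function('g')(17, 18), 242), B) = Add(Mul(17, 242), 389) = Add(4114, 389) = 4503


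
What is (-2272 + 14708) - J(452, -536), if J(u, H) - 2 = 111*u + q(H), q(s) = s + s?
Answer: -36666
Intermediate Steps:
q(s) = 2*s
J(u, H) = 2 + 2*H + 111*u (J(u, H) = 2 + (111*u + 2*H) = 2 + (2*H + 111*u) = 2 + 2*H + 111*u)
(-2272 + 14708) - J(452, -536) = (-2272 + 14708) - (2 + 2*(-536) + 111*452) = 12436 - (2 - 1072 + 50172) = 12436 - 1*49102 = 12436 - 49102 = -36666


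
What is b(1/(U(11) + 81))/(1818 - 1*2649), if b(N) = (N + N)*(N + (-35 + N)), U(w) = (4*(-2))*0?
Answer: 5666/5452191 ≈ 0.0010392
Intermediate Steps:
U(w) = 0 (U(w) = -8*0 = 0)
b(N) = 2*N*(-35 + 2*N) (b(N) = (2*N)*(-35 + 2*N) = 2*N*(-35 + 2*N))
b(1/(U(11) + 81))/(1818 - 1*2649) = (2*(-35 + 2/(0 + 81))/(0 + 81))/(1818 - 1*2649) = (2*(-35 + 2/81)/81)/(1818 - 2649) = (2*(1/81)*(-35 + 2*(1/81)))/(-831) = (2*(1/81)*(-35 + 2/81))*(-1/831) = (2*(1/81)*(-2833/81))*(-1/831) = -5666/6561*(-1/831) = 5666/5452191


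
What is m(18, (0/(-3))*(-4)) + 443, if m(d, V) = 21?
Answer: 464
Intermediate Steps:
m(18, (0/(-3))*(-4)) + 443 = 21 + 443 = 464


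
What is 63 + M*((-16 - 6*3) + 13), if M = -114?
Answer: 2457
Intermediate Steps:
63 + M*((-16 - 6*3) + 13) = 63 - 114*((-16 - 6*3) + 13) = 63 - 114*((-16 - 18) + 13) = 63 - 114*(-34 + 13) = 63 - 114*(-21) = 63 + 2394 = 2457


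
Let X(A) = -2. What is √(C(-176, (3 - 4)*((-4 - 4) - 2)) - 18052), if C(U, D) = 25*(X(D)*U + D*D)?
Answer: 4*I*√422 ≈ 82.171*I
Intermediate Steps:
C(U, D) = -50*U + 25*D² (C(U, D) = 25*(-2*U + D*D) = 25*(-2*U + D²) = 25*(D² - 2*U) = -50*U + 25*D²)
√(C(-176, (3 - 4)*((-4 - 4) - 2)) - 18052) = √((-50*(-176) + 25*((3 - 4)*((-4 - 4) - 2))²) - 18052) = √((8800 + 25*(-(-8 - 2))²) - 18052) = √((8800 + 25*(-1*(-10))²) - 18052) = √((8800 + 25*10²) - 18052) = √((8800 + 25*100) - 18052) = √((8800 + 2500) - 18052) = √(11300 - 18052) = √(-6752) = 4*I*√422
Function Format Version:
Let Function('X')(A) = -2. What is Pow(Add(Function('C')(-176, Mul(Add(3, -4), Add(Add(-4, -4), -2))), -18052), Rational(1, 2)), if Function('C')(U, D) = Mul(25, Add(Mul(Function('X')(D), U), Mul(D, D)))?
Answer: Mul(4, I, Pow(422, Rational(1, 2))) ≈ Mul(82.171, I)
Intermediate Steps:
Function('C')(U, D) = Add(Mul(-50, U), Mul(25, Pow(D, 2))) (Function('C')(U, D) = Mul(25, Add(Mul(-2, U), Mul(D, D))) = Mul(25, Add(Mul(-2, U), Pow(D, 2))) = Mul(25, Add(Pow(D, 2), Mul(-2, U))) = Add(Mul(-50, U), Mul(25, Pow(D, 2))))
Pow(Add(Function('C')(-176, Mul(Add(3, -4), Add(Add(-4, -4), -2))), -18052), Rational(1, 2)) = Pow(Add(Add(Mul(-50, -176), Mul(25, Pow(Mul(Add(3, -4), Add(Add(-4, -4), -2)), 2))), -18052), Rational(1, 2)) = Pow(Add(Add(8800, Mul(25, Pow(Mul(-1, Add(-8, -2)), 2))), -18052), Rational(1, 2)) = Pow(Add(Add(8800, Mul(25, Pow(Mul(-1, -10), 2))), -18052), Rational(1, 2)) = Pow(Add(Add(8800, Mul(25, Pow(10, 2))), -18052), Rational(1, 2)) = Pow(Add(Add(8800, Mul(25, 100)), -18052), Rational(1, 2)) = Pow(Add(Add(8800, 2500), -18052), Rational(1, 2)) = Pow(Add(11300, -18052), Rational(1, 2)) = Pow(-6752, Rational(1, 2)) = Mul(4, I, Pow(422, Rational(1, 2)))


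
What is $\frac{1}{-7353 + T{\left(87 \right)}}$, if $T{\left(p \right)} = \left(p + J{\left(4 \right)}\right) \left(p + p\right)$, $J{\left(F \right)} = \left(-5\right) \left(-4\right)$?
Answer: $\frac{1}{11265} \approx 8.8771 \cdot 10^{-5}$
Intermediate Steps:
$J{\left(F \right)} = 20$
$T{\left(p \right)} = 2 p \left(20 + p\right)$ ($T{\left(p \right)} = \left(p + 20\right) \left(p + p\right) = \left(20 + p\right) 2 p = 2 p \left(20 + p\right)$)
$\frac{1}{-7353 + T{\left(87 \right)}} = \frac{1}{-7353 + 2 \cdot 87 \left(20 + 87\right)} = \frac{1}{-7353 + 2 \cdot 87 \cdot 107} = \frac{1}{-7353 + 18618} = \frac{1}{11265}$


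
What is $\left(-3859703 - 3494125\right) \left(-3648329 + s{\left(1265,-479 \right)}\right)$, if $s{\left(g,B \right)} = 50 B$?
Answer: $27005308134012$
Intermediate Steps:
$\left(-3859703 - 3494125\right) \left(-3648329 + s{\left(1265,-479 \right)}\right) = \left(-3859703 - 3494125\right) \left(-3648329 + 50 \left(-479\right)\right) = - 7353828 \left(-3648329 - 23950\right) = \left(-7353828\right) \left(-3672279\right) = 27005308134012$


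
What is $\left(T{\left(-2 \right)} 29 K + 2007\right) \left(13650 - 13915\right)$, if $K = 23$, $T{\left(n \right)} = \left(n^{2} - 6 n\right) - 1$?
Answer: $-3183180$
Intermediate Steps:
$T{\left(n \right)} = -1 + n^{2} - 6 n$
$\left(T{\left(-2 \right)} 29 K + 2007\right) \left(13650 - 13915\right) = \left(\left(-1 + \left(-2\right)^{2} - -12\right) 29 \cdot 23 + 2007\right) \left(13650 - 13915\right) = \left(\left(-1 + 4 + 12\right) 29 \cdot 23 + 2007\right) \left(-265\right) = \left(15 \cdot 29 \cdot 23 + 2007\right) \left(-265\right) = \left(435 \cdot 23 + 2007\right) \left(-265\right) = \left(10005 + 2007\right) \left(-265\right) = 12012 \left(-265\right) = -3183180$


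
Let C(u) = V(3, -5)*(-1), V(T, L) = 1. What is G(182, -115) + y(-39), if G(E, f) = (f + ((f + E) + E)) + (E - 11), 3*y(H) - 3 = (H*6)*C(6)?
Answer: 384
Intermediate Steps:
C(u) = -1 (C(u) = 1*(-1) = -1)
y(H) = 1 - 2*H (y(H) = 1 + ((H*6)*(-1))/3 = 1 + ((6*H)*(-1))/3 = 1 + (-6*H)/3 = 1 - 2*H)
G(E, f) = -11 + 2*f + 3*E (G(E, f) = (f + ((E + f) + E)) + (-11 + E) = (f + (f + 2*E)) + (-11 + E) = (2*E + 2*f) + (-11 + E) = -11 + 2*f + 3*E)
G(182, -115) + y(-39) = (-11 + 2*(-115) + 3*182) + (1 - 2*(-39)) = (-11 - 230 + 546) + (1 + 78) = 305 + 79 = 384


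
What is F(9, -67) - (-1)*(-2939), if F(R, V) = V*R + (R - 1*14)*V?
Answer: -3207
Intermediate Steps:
F(R, V) = R*V + V*(-14 + R) (F(R, V) = R*V + (R - 14)*V = R*V + (-14 + R)*V = R*V + V*(-14 + R))
F(9, -67) - (-1)*(-2939) = 2*(-67)*(-7 + 9) - (-1)*(-2939) = 2*(-67)*2 - 1*2939 = -268 - 2939 = -3207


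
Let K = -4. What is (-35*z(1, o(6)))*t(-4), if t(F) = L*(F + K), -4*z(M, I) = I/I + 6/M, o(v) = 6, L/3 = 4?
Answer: -5880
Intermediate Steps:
L = 12 (L = 3*4 = 12)
z(M, I) = -1/4 - 3/(2*M) (z(M, I) = -(I/I + 6/M)/4 = -(1 + 6/M)/4 = -1/4 - 3/(2*M))
t(F) = -48 + 12*F (t(F) = 12*(F - 4) = 12*(-4 + F) = -48 + 12*F)
(-35*z(1, o(6)))*t(-4) = (-35*(-6 - 1*1)/(4*1))*(-48 + 12*(-4)) = (-35*(-6 - 1)/4)*(-48 - 48) = -35*(-7)/4*(-96) = -35*(-7/4)*(-96) = (245/4)*(-96) = -5880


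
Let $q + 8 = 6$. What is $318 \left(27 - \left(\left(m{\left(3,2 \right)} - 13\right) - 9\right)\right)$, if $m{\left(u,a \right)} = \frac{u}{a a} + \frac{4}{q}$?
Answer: $\frac{31959}{2} \approx 15980.0$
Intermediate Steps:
$q = -2$ ($q = -8 + 6 = -2$)
$m{\left(u,a \right)} = -2 + \frac{u}{a^{2}}$ ($m{\left(u,a \right)} = \frac{u}{a a} + \frac{4}{-2} = \frac{u}{a^{2}} + 4 \left(- \frac{1}{2}\right) = \frac{u}{a^{2}} - 2 = -2 + \frac{u}{a^{2}}$)
$318 \left(27 - \left(\left(m{\left(3,2 \right)} - 13\right) - 9\right)\right) = 318 \left(27 - \left(\left(\left(-2 + \frac{3}{4}\right) - 13\right) - 9\right)\right) = 318 \left(27 - \left(\left(- \frac{5}{4} - 13\right) - 9\right)\right) = 318 \left(27 - \left(- \frac{57}{4} - 9\right)\right) = 318 \left(27 - - \frac{93}{4}\right) = 318 \left(27 + \frac{93}{4}\right) = 318 \cdot \frac{201}{4} = \frac{31959}{2}$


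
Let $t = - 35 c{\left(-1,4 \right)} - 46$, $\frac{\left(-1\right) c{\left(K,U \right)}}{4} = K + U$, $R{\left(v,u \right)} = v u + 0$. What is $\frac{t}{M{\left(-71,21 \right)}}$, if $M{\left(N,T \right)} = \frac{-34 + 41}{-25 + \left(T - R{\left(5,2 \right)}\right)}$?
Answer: $-748$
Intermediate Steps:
$R{\left(v,u \right)} = u v$ ($R{\left(v,u \right)} = u v + 0 = u v$)
$c{\left(K,U \right)} = - 4 K - 4 U$ ($c{\left(K,U \right)} = - 4 \left(K + U\right) = - 4 K - 4 U$)
$t = 374$ ($t = - 35 \left(\left(-4\right) \left(-1\right) - 16\right) - 46 = - 35 \left(4 - 16\right) - 46 = \left(-35\right) \left(-12\right) - 46 = 420 - 46 = 374$)
$M{\left(N,T \right)} = \frac{7}{-35 + T}$ ($M{\left(N,T \right)} = \frac{-34 + 41}{-25 + \left(T - 2 \cdot 5\right)} = \frac{7}{-25 + \left(T - 10\right)} = \frac{7}{-25 + \left(-10 + T\right)} = \frac{7}{-35 + T}$)
$\frac{t}{M{\left(-71,21 \right)}} = \frac{374}{7 \frac{1}{-35 + 21}} = \frac{374}{7 \frac{1}{-14}} = \frac{374}{7 \left(- \frac{1}{14}\right)} = \frac{374}{- \frac{1}{2}} = 374 \left(-2\right) = -748$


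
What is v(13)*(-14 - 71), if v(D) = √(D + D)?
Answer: -85*√26 ≈ -433.42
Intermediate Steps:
v(D) = √2*√D (v(D) = √(2*D) = √2*√D)
v(13)*(-14 - 71) = (√2*√13)*(-14 - 71) = √26*(-85) = -85*√26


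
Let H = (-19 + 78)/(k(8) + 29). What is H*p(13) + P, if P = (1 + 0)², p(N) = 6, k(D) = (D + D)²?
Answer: 213/95 ≈ 2.2421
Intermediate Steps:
k(D) = 4*D² (k(D) = (2*D)² = 4*D²)
P = 1 (P = 1² = 1)
H = 59/285 (H = (-19 + 78)/(4*8² + 29) = 59/(4*64 + 29) = 59/(256 + 29) = 59/285 ≈ 0.20702)
H*p(13) + P = (59/285)*6 + 1 = 118/95 + 1 = 213/95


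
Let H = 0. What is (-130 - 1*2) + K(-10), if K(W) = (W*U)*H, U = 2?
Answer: -132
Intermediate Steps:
K(W) = 0 (K(W) = (W*2)*0 = (2*W)*0 = 0)
(-130 - 1*2) + K(-10) = (-130 - 1*2) + 0 = (-130 - 2) + 0 = -132 + 0 = -132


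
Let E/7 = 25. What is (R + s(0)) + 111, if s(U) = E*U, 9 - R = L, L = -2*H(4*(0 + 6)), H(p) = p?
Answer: 168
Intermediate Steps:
E = 175 (E = 7*25 = 175)
L = -48 (L = -8*(0 + 6) = -8*6 = -2*24 = -48)
R = 57 (R = 9 - 1*(-48) = 9 + 48 = 57)
s(U) = 175*U
(R + s(0)) + 111 = (57 + 175*0) + 111 = (57 + 0) + 111 = 57 + 111 = 168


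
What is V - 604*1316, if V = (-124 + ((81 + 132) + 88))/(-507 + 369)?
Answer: -36563803/46 ≈ -7.9487e+5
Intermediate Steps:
V = -59/46 (V = (-124 + (213 + 88))/(-138) = (-124 + 301)*(-1/138) = 177*(-1/138) = -59/46 ≈ -1.2826)
V - 604*1316 = -59/46 - 604*1316 = -59/46 - 794864 = -36563803/46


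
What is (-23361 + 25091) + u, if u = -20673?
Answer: -18943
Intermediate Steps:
(-23361 + 25091) + u = (-23361 + 25091) - 20673 = 1730 - 20673 = -18943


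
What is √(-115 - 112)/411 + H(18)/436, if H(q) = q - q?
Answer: I*√227/411 ≈ 0.036658*I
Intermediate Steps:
H(q) = 0
√(-115 - 112)/411 + H(18)/436 = √(-115 - 112)/411 + 0/436 = √(-227)*(1/411) + 0*(1/436) = (I*√227)*(1/411) + 0 = I*√227/411 + 0 = I*√227/411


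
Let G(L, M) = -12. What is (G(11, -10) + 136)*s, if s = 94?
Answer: 11656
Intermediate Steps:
(G(11, -10) + 136)*s = (-12 + 136)*94 = 124*94 = 11656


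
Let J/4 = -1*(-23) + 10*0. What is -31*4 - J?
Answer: -216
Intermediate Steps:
J = 92 (J = 4*(-1*(-23) + 10*0) = 4*(23 + 0) = 4*23 = 92)
-31*4 - J = -31*4 - 1*92 = -124 - 92 = -216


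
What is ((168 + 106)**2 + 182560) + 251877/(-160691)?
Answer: 41399534599/160691 ≈ 2.5763e+5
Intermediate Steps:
((168 + 106)**2 + 182560) + 251877/(-160691) = (274**2 + 182560) + 251877*(-1/160691) = (75076 + 182560) - 251877/160691 = 257636 - 251877/160691 = 41399534599/160691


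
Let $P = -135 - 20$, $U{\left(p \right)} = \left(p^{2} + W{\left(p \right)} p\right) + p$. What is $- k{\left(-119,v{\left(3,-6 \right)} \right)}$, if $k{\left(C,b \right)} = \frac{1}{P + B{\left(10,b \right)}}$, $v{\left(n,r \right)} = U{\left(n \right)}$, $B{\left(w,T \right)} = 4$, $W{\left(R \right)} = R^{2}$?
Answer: $\frac{1}{151} \approx 0.0066225$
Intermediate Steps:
$U{\left(p \right)} = p + p^{2} + p^{3}$ ($U{\left(p \right)} = \left(p^{2} + p^{2} p\right) + p = \left(p^{2} + p^{3}\right) + p = p + p^{2} + p^{3}$)
$v{\left(n,r \right)} = n \left(1 + n + n^{2}\right)$
$P = -155$
$k{\left(C,b \right)} = - \frac{1}{151}$ ($k{\left(C,b \right)} = \frac{1}{-155 + 4} = \frac{1}{-151} = - \frac{1}{151}$)
$- k{\left(-119,v{\left(3,-6 \right)} \right)} = \left(-1\right) \left(- \frac{1}{151}\right) = \frac{1}{151}$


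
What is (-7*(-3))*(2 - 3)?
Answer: -21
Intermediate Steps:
(-7*(-3))*(2 - 3) = 21*(-1) = -21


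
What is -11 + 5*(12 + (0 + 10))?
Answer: 99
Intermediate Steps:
-11 + 5*(12 + (0 + 10)) = -11 + 5*(12 + 10) = -11 + 5*22 = -11 + 110 = 99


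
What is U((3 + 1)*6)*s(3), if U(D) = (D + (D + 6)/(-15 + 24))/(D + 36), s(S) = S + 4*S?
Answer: 41/6 ≈ 6.8333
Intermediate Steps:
s(S) = 5*S
U(D) = (⅔ + 10*D/9)/(36 + D) (U(D) = (D + (6 + D)/9)/(36 + D) = (D + (6 + D)*(⅑))/(36 + D) = (D + (⅔ + D/9))/(36 + D) = (⅔ + 10*D/9)/(36 + D))
U((3 + 1)*6)*s(3) = (2*(3 + 5*((3 + 1)*6))/(9*(36 + (3 + 1)*6)))*(5*3) = (2*(3 + 5*(4*6))/(9*(36 + 4*6)))*15 = (2*(3 + 5*24)/(9*(36 + 24)))*15 = ((2/9)*(3 + 120)/60)*15 = ((2/9)*(1/60)*123)*15 = (41/90)*15 = 41/6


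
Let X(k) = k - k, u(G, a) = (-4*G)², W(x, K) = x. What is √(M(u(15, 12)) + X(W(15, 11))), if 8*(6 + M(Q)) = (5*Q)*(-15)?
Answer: 2*I*√8439 ≈ 183.73*I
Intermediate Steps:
u(G, a) = 16*G²
M(Q) = -6 - 75*Q/8 (M(Q) = -6 + ((5*Q)*(-15))/8 = -6 + (-75*Q)/8 = -6 - 75*Q/8)
X(k) = 0
√(M(u(15, 12)) + X(W(15, 11))) = √((-6 - 150*15²) + 0) = √((-6 - 150*225) + 0) = √((-6 - 75/8*3600) + 0) = √((-6 - 33750) + 0) = √(-33756 + 0) = √(-33756) = 2*I*√8439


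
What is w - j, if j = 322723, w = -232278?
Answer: -555001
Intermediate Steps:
w - j = -232278 - 1*322723 = -232278 - 322723 = -555001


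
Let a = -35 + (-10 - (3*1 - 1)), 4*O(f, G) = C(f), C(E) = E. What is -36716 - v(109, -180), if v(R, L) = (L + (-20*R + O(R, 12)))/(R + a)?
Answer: -293427/8 ≈ -36678.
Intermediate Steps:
O(f, G) = f/4
a = -47 (a = -35 + (-10 - (3 - 1)) = -35 + (-10 - 1*2) = -35 + (-10 - 2) = -35 - 12 = -47)
v(R, L) = (L - 79*R/4)/(-47 + R) (v(R, L) = (L + (-20*R + R/4))/(R - 47) = (L - 79*R/4)/(-47 + R))
-36716 - v(109, -180) = -36716 - (-180 - 79/4*109)/(-47 + 109) = -36716 - (-180 - 8611/4)/62 = -36716 - (-9331)/(62*4) = -36716 - 1*(-301/8) = -36716 + 301/8 = -293427/8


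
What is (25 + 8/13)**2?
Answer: 110889/169 ≈ 656.15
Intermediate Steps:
(25 + 8/13)**2 = (333/13)**2 = 110889/169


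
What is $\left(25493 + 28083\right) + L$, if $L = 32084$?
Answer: $85660$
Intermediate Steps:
$\left(25493 + 28083\right) + L = \left(25493 + 28083\right) + 32084 = 53576 + 32084 = 85660$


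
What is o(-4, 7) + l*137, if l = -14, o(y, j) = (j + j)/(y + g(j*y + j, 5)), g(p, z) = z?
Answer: -1904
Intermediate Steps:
o(y, j) = 2*j/(5 + y) (o(y, j) = (j + j)/(y + 5) = (2*j)/(5 + y) = 2*j/(5 + y))
o(-4, 7) + l*137 = 2*7/(5 - 4) - 14*137 = 2*7/1 - 1918 = 2*7*1 - 1918 = 14 - 1918 = -1904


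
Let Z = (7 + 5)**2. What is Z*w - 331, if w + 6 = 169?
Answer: 23141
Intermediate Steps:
w = 163 (w = -6 + 169 = 163)
Z = 144 (Z = 12**2 = 144)
Z*w - 331 = 144*163 - 331 = 23472 - 331 = 23141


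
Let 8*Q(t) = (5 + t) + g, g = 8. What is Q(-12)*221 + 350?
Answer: 3021/8 ≈ 377.63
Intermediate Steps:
Q(t) = 13/8 + t/8 (Q(t) = ((5 + t) + 8)/8 = (13 + t)/8 = 13/8 + t/8)
Q(-12)*221 + 350 = (13/8 + (1/8)*(-12))*221 + 350 = (13/8 - 3/2)*221 + 350 = (1/8)*221 + 350 = 221/8 + 350 = 3021/8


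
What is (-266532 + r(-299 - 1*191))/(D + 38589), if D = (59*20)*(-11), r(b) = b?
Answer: -267022/25609 ≈ -10.427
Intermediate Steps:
D = -12980 (D = 1180*(-11) = -12980)
(-266532 + r(-299 - 1*191))/(D + 38589) = (-266532 + (-299 - 1*191))/(-12980 + 38589) = (-266532 + (-299 - 191))/25609 = (-266532 - 490)*(1/25609) = -267022*1/25609 = -267022/25609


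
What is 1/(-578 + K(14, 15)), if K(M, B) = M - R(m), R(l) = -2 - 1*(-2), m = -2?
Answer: -1/564 ≈ -0.0017731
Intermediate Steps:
R(l) = 0 (R(l) = -2 + 2 = 0)
K(M, B) = M (K(M, B) = M - 1*0 = M + 0 = M)
1/(-578 + K(14, 15)) = 1/(-578 + 14) = 1/(-564) = -1/564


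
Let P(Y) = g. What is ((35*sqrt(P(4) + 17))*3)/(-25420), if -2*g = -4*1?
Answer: -21*sqrt(19)/5084 ≈ -0.018005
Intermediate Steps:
g = 2 (g = -(-2) = -1/2*(-4) = 2)
P(Y) = 2
((35*sqrt(P(4) + 17))*3)/(-25420) = ((35*sqrt(2 + 17))*3)/(-25420) = ((35*sqrt(19))*3)*(-1/25420) = (105*sqrt(19))*(-1/25420) = -21*sqrt(19)/5084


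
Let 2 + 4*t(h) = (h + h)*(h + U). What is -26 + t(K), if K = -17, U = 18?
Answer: -35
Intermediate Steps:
t(h) = -1/2 + h*(18 + h)/2 (t(h) = -1/2 + ((h + h)*(h + 18))/4 = -1/2 + ((2*h)*(18 + h))/4 = -1/2 + (2*h*(18 + h))/4 = -1/2 + h*(18 + h)/2)
-26 + t(K) = -26 + (-1/2 + (1/2)*(-17)**2 + 9*(-17)) = -26 + (-1/2 + (1/2)*289 - 153) = -26 + (-1/2 + 289/2 - 153) = -26 - 9 = -35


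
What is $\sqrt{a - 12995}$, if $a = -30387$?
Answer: $i \sqrt{43382} \approx 208.28 i$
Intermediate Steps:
$\sqrt{a - 12995} = \sqrt{-30387 - 12995} = \sqrt{-43382} = i \sqrt{43382}$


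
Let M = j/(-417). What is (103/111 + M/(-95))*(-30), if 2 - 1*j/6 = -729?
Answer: -3044794/97717 ≈ -31.159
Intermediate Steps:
j = 4386 (j = 12 - 6*(-729) = 12 + 4374 = 4386)
M = -1462/139 (M = 4386/(-417) = 4386*(-1/417) = -1462/139 ≈ -10.518)
(103/111 + M/(-95))*(-30) = (103/111 - 1462/139/(-95))*(-30) = (103*(1/111) - 1462/139*(-1/95))*(-30) = (103/111 + 1462/13205)*(-30) = (1522397/1465755)*(-30) = -3044794/97717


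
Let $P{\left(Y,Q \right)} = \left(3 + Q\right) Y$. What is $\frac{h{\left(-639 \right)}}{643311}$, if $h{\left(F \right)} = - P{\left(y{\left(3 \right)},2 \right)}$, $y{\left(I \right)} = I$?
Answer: $- \frac{5}{214437} \approx -2.3317 \cdot 10^{-5}$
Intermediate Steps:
$P{\left(Y,Q \right)} = Y \left(3 + Q\right)$
$h{\left(F \right)} = -15$ ($h{\left(F \right)} = - 3 \left(3 + 2\right) = - 3 \cdot 5 = \left(-1\right) 15 = -15$)
$\frac{h{\left(-639 \right)}}{643311} = - \frac{15}{643311} = \left(-15\right) \frac{1}{643311} = - \frac{5}{214437}$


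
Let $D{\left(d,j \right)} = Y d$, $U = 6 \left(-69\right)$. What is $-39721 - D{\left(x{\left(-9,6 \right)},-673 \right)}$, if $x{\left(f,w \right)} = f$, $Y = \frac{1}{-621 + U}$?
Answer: $- \frac{4567916}{115} \approx -39721.0$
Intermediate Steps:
$U = -414$
$Y = - \frac{1}{1035}$ ($Y = \frac{1}{-621 - 414} = \frac{1}{-1035} = - \frac{1}{1035} \approx -0.00096618$)
$D{\left(d,j \right)} = - \frac{d}{1035}$
$-39721 - D{\left(x{\left(-9,6 \right)},-673 \right)} = -39721 - \left(- \frac{1}{1035}\right) \left(-9\right) = -39721 - \frac{1}{115} = - \frac{4567916}{115}$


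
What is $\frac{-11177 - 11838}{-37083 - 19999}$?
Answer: $\frac{23015}{57082} \approx 0.40319$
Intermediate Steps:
$\frac{-11177 - 11838}{-37083 - 19999} = - \frac{23015}{-57082} = \left(-23015\right) \left(- \frac{1}{57082}\right) = \frac{23015}{57082}$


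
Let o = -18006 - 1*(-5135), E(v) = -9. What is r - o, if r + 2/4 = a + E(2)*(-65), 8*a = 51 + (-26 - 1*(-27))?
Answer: 13462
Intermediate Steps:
a = 13/2 (a = (51 + (-26 - 1*(-27)))/8 = (51 + (-26 + 27))/8 = (51 + 1)/8 = (1/8)*52 = 13/2 ≈ 6.5000)
o = -12871 (o = -18006 + 5135 = -12871)
r = 591 (r = -1/2 + (13/2 - 9*(-65)) = -1/2 + (13/2 + 585) = -1/2 + 1183/2 = 591)
r - o = 591 - 1*(-12871) = 591 + 12871 = 13462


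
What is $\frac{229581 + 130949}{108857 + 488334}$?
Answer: $\frac{360530}{597191} \approx 0.60371$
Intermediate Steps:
$\frac{229581 + 130949}{108857 + 488334} = \frac{360530}{597191}$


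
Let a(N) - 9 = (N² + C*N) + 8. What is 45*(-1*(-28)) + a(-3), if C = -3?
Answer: 1295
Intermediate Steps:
a(N) = 17 + N² - 3*N (a(N) = 9 + ((N² - 3*N) + 8) = 9 + (8 + N² - 3*N) = 17 + N² - 3*N)
45*(-1*(-28)) + a(-3) = 45*(-1*(-28)) + (17 + (-3)² - 3*(-3)) = 45*28 + (17 + 9 + 9) = 1260 + 35 = 1295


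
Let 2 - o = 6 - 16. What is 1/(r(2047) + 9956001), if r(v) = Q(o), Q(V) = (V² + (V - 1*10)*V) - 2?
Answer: 1/9956167 ≈ 1.0044e-7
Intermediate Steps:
o = 12 (o = 2 - (6 - 16) = 2 - 1*(-10) = 2 + 10 = 12)
Q(V) = -2 + V² + V*(-10 + V) (Q(V) = (V² + (V - 10)*V) - 2 = (V² + (-10 + V)*V) - 2 = (V² + V*(-10 + V)) - 2 = -2 + V² + V*(-10 + V))
r(v) = 166 (r(v) = -2 - 10*12 + 2*12² = -2 - 120 + 2*144 = -2 - 120 + 288 = 166)
1/(r(2047) + 9956001) = 1/(166 + 9956001) = 1/9956167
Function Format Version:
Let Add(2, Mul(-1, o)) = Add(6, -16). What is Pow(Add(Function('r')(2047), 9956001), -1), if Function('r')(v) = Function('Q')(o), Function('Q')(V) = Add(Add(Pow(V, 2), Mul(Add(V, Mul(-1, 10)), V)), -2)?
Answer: Rational(1, 9956167) ≈ 1.0044e-7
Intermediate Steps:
o = 12 (o = Add(2, Mul(-1, Add(6, -16))) = Add(2, Mul(-1, -10)) = Add(2, 10) = 12)
Function('Q')(V) = Add(-2, Pow(V, 2), Mul(V, Add(-10, V))) (Function('Q')(V) = Add(Add(Pow(V, 2), Mul(Add(V, -10), V)), -2) = Add(Add(Pow(V, 2), Mul(Add(-10, V), V)), -2) = Add(Add(Pow(V, 2), Mul(V, Add(-10, V))), -2) = Add(-2, Pow(V, 2), Mul(V, Add(-10, V))))
Function('r')(v) = 166 (Function('r')(v) = Add(-2, Mul(-10, 12), Mul(2, Pow(12, 2))) = Add(-2, -120, Mul(2, 144)) = Add(-2, -120, 288) = 166)
Pow(Add(Function('r')(2047), 9956001), -1) = Pow(Add(166, 9956001), -1) = Pow(9956167, -1) = Rational(1, 9956167)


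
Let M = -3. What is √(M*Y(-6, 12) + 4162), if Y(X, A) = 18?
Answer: 2*√1027 ≈ 64.094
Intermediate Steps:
√(M*Y(-6, 12) + 4162) = √(-3*18 + 4162) = √(-54 + 4162) = √4108 = 2*√1027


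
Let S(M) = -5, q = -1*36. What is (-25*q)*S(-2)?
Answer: -4500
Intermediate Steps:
q = -36
(-25*q)*S(-2) = -25*(-36)*(-5) = 900*(-5) = -4500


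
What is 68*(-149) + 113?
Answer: -10019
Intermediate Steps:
68*(-149) + 113 = -10132 + 113 = -10019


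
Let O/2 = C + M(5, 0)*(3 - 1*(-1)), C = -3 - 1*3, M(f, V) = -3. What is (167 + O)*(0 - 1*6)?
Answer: -786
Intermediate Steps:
C = -6 (C = -3 - 3 = -6)
O = -36 (O = 2*(-6 - 3*(3 - 1*(-1))) = 2*(-6 - 3*(3 + 1)) = 2*(-6 - 3*4) = 2*(-6 - 12) = 2*(-18) = -36)
(167 + O)*(0 - 1*6) = (167 - 36)*(0 - 1*6) = 131*(0 - 6) = 131*(-6) = -786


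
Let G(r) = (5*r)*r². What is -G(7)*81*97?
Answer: -13474755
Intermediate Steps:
G(r) = 5*r³
-G(7)*81*97 = -(5*7³)*81*97 = -(5*343)*81*97 = -1715*81*97 = -138915*97 = -1*13474755 = -13474755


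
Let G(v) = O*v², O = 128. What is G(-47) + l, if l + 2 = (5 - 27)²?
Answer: 283234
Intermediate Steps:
G(v) = 128*v²
l = 482 (l = -2 + (5 - 27)² = -2 + (-22)² = -2 + 484 = 482)
G(-47) + l = 128*(-47)² + 482 = 128*2209 + 482 = 282752 + 482 = 283234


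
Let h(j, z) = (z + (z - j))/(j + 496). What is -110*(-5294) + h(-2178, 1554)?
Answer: 489745297/841 ≈ 5.8234e+5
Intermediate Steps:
h(j, z) = (-j + 2*z)/(496 + j)
-110*(-5294) + h(-2178, 1554) = -110*(-5294) + (-1*(-2178) + 2*1554)/(496 - 2178) = 582340 + (2178 + 3108)/(-1682) = 582340 - 1/1682*5286 = 582340 - 2643/841 = 489745297/841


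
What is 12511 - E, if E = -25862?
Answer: 38373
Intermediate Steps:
12511 - E = 12511 - 1*(-25862) = 12511 + 25862 = 38373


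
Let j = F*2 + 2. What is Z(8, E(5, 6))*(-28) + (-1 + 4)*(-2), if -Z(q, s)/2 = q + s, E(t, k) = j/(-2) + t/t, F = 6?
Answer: 106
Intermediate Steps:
j = 14 (j = 6*2 + 2 = 12 + 2 = 14)
E(t, k) = -6 (E(t, k) = 14/(-2) + t/t = 14*(-1/2) + 1 = -7 + 1 = -6)
Z(q, s) = -2*q - 2*s (Z(q, s) = -2*(q + s) = -2*q - 2*s)
Z(8, E(5, 6))*(-28) + (-1 + 4)*(-2) = (-2*8 - 2*(-6))*(-28) + (-1 + 4)*(-2) = (-16 + 12)*(-28) + 3*(-2) = -4*(-28) - 6 = 112 - 6 = 106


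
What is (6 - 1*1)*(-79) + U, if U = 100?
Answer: -295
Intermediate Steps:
(6 - 1*1)*(-79) + U = (6 - 1*1)*(-79) + 100 = (6 - 1)*(-79) + 100 = 5*(-79) + 100 = -395 + 100 = -295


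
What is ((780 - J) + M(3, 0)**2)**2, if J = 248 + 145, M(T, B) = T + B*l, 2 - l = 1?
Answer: 156816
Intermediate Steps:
l = 1 (l = 2 - 1*1 = 2 - 1 = 1)
M(T, B) = B + T (M(T, B) = T + B*1 = T + B = B + T)
J = 393
((780 - J) + M(3, 0)**2)**2 = ((780 - 1*393) + (0 + 3)**2)**2 = ((780 - 393) + 3**2)**2 = (387 + 9)**2 = 396**2 = 156816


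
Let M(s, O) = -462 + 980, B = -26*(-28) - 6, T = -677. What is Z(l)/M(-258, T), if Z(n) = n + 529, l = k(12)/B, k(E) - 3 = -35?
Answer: 27279/26714 ≈ 1.0212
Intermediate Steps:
B = 722 (B = 728 - 6 = 722)
k(E) = -32 (k(E) = 3 - 35 = -32)
M(s, O) = 518
l = -16/361 (l = -32/722 = -32*1/722 = -16/361 ≈ -0.044321)
Z(n) = 529 + n
Z(l)/M(-258, T) = (529 - 16/361)/518 = (190953/361)*(1/518) = 27279/26714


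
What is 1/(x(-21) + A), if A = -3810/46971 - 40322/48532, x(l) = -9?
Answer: -379932762/3765873455 ≈ -0.10089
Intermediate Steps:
A = -346478597/379932762 (A = -3810*1/46971 - 40322*1/48532 = -1270/15657 - 20161/24266 = -346478597/379932762 ≈ -0.91195)
1/(x(-21) + A) = 1/(-9 - 346478597/379932762) = 1/(-3765873455/379932762) = -379932762/3765873455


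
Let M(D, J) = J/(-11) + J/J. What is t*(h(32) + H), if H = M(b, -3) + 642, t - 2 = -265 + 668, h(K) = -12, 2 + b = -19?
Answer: 2812320/11 ≈ 2.5567e+5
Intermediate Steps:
b = -21 (b = -2 - 19 = -21)
M(D, J) = 1 - J/11 (M(D, J) = J*(-1/11) + 1 = -J/11 + 1 = 1 - J/11)
t = 405 (t = 2 + (-265 + 668) = 2 + 403 = 405)
H = 7076/11 (H = (1 - 1/11*(-3)) + 642 = (1 + 3/11) + 642 = 14/11 + 642 = 7076/11 ≈ 643.27)
t*(h(32) + H) = 405*(-12 + 7076/11) = 405*(6944/11) = 2812320/11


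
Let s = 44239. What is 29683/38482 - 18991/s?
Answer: 582334575/1702405198 ≈ 0.34207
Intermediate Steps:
29683/38482 - 18991/s = 29683/38482 - 18991/44239 = 582334575/1702405198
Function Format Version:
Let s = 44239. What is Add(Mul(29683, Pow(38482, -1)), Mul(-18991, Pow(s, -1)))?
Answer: Rational(582334575, 1702405198) ≈ 0.34207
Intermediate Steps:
Add(Mul(29683, Pow(38482, -1)), Mul(-18991, Pow(s, -1))) = Add(Mul(29683, Pow(38482, -1)), Mul(-18991, Pow(44239, -1))) = Add(Mul(29683, Rational(1, 38482)), Mul(-18991, Rational(1, 44239))) = Add(Rational(29683, 38482), Rational(-18991, 44239)) = Rational(582334575, 1702405198)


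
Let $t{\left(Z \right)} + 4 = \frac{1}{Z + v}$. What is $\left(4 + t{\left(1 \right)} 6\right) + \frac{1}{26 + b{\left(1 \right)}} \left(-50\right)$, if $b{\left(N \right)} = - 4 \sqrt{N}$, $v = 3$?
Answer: $- \frac{457}{22} \approx -20.773$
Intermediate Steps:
$t{\left(Z \right)} = -4 + \frac{1}{3 + Z}$ ($t{\left(Z \right)} = -4 + \frac{1}{Z + 3} = -4 + \frac{1}{3 + Z}$)
$\left(4 + t{\left(1 \right)} 6\right) + \frac{1}{26 + b{\left(1 \right)}} \left(-50\right) = \left(4 + \frac{-11 - 4}{3 + 1} \cdot 6\right) + \frac{1}{26 - 4 \sqrt{1}} \left(-50\right) = \left(4 + \frac{-11 - 4}{4} \cdot 6\right) + \frac{1}{26 - 4} \left(-50\right) = \left(4 + \frac{1}{4} \left(-15\right) 6\right) + \frac{1}{26 - 4} \left(-50\right) = \left(4 - \frac{45}{2}\right) + \frac{1}{22} \left(-50\right) = - \frac{37}{2} - \frac{25}{11} = - \frac{457}{22}$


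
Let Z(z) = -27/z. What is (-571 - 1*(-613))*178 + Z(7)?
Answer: 52305/7 ≈ 7472.1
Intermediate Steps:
(-571 - 1*(-613))*178 + Z(7) = (-571 - 1*(-613))*178 - 27/7 = (-571 + 613)*178 - 27*⅐ = 42*178 - 27/7 = 7476 - 27/7 = 52305/7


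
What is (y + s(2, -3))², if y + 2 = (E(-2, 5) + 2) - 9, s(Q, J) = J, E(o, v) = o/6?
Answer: 1369/9 ≈ 152.11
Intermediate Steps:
E(o, v) = o/6 (E(o, v) = o*(⅙) = o/6)
y = -28/3 (y = -2 + (((⅙)*(-2) + 2) - 9) = -2 + ((-⅓ + 2) - 9) = -2 + (5/3 - 9) = -2 - 22/3 = -28/3 ≈ -9.3333)
(y + s(2, -3))² = (-28/3 - 3)² = (-37/3)² = 1369/9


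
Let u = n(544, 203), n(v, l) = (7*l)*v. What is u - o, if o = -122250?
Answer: 895274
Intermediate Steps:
n(v, l) = 7*l*v
u = 773024 (u = 7*203*544 = 773024)
u - o = 773024 - 1*(-122250) = 773024 + 122250 = 895274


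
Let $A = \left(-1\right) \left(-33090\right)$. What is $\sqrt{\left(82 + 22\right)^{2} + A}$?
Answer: $\sqrt{43906} \approx 209.54$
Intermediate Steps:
$A = 33090$
$\sqrt{\left(82 + 22\right)^{2} + A} = \sqrt{\left(82 + 22\right)^{2} + 33090} = \sqrt{104^{2} + 33090} = \sqrt{10816 + 33090} = \sqrt{43906}$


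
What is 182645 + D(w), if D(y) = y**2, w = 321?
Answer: 285686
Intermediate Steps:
182645 + D(w) = 182645 + 321**2 = 182645 + 103041 = 285686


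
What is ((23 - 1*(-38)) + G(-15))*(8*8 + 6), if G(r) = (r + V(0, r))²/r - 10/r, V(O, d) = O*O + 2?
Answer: 3528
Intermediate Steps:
V(O, d) = 2 + O² (V(O, d) = O² + 2 = 2 + O²)
G(r) = -10/r + (2 + r)²/r (G(r) = (r + (2 + 0²))²/r - 10/r = (r + (2 + 0))²/r - 10/r = (r + 2)²/r - 10/r = (2 + r)²/r - 10/r = -10/r + (2 + r)²/r)
((23 - 1*(-38)) + G(-15))*(8*8 + 6) = ((23 - 1*(-38)) + (-10 + (2 - 15)²)/(-15))*(8*8 + 6) = ((23 + 38) - (-10 + (-13)²)/15)*(64 + 6) = (61 - (-10 + 169)/15)*70 = (61 - 1/15*159)*70 = (61 - 53/5)*70 = (252/5)*70 = 3528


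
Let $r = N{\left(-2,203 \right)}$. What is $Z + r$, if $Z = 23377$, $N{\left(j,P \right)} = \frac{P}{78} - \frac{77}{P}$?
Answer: $\frac{52883803}{2262} \approx 23379.0$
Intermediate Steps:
$N{\left(j,P \right)} = - \frac{77}{P} + \frac{P}{78}$ ($N{\left(j,P \right)} = P \frac{1}{78} - \frac{77}{P} = \frac{P}{78} - \frac{77}{P} = - \frac{77}{P} + \frac{P}{78}$)
$r = \frac{5029}{2262}$ ($r = - \frac{77}{203} + \frac{1}{78} \cdot 203 = \left(-77\right) \frac{1}{203} + \frac{203}{78} = - \frac{11}{29} + \frac{203}{78} = \frac{5029}{2262} \approx 2.2233$)
$Z + r = 23377 + \frac{5029}{2262} = \frac{52883803}{2262}$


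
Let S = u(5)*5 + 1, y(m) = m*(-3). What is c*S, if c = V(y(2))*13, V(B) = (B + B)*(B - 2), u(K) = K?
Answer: 32448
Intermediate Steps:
y(m) = -3*m
V(B) = 2*B*(-2 + B) (V(B) = (2*B)*(-2 + B) = 2*B*(-2 + B))
c = 1248 (c = (2*(-3*2)*(-2 - 3*2))*13 = (2*(-6)*(-2 - 6))*13 = (2*(-6)*(-8))*13 = 96*13 = 1248)
S = 26 (S = 5*5 + 1 = 25 + 1 = 26)
c*S = 1248*26 = 32448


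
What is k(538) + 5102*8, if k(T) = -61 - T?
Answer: 40217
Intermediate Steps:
k(538) + 5102*8 = (-61 - 1*538) + 5102*8 = (-61 - 538) + 40816 = -599 + 40816 = 40217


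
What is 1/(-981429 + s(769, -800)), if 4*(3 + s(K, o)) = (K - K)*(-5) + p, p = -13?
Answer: -4/3925741 ≈ -1.0189e-6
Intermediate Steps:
s(K, o) = -25/4 (s(K, o) = -3 + ((K - K)*(-5) - 13)/4 = -3 + (0*(-5) - 13)/4 = -3 + (0 - 13)/4 = -3 + (¼)*(-13) = -3 - 13/4 = -25/4)
1/(-981429 + s(769, -800)) = 1/(-981429 - 25/4) = 1/(-3925741/4) = -4/3925741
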